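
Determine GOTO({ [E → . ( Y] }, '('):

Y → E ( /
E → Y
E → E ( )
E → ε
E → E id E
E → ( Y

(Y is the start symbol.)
{ [E → ( . Y], [E → . ( Y], [E → . E ( )], [E → . E id E], [E → . Y], [E → .], [Y → . E ( /] }

GOTO(I, '(') = CLOSURE({ [A → αX.β] : [A → α.Xβ] ∈ I, X = '(' })

Items with dot before '(', with the dot advanced:
  [E → . ( Y] → [E → ( . Y]
Closure of the advanced items:
  [E → ( . Y] has the dot before Y: add [Y → . E ( /]
  [Y → . E ( /] has the dot before E: add [E → . Y], [E → . E ( )], [E → .], [E → . E id E], [E → . ( Y]

GOTO = { [E → ( . Y], [E → . ( Y], [E → . E ( )], [E → . E id E], [E → . Y], [E → .], [Y → . E ( /] }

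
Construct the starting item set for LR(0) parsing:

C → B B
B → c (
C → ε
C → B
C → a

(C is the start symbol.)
{ [B → . c (], [C → . B B], [C → . B], [C → . a], [C → .], [C' → . C] }

First, augment the grammar with C' → C
I₀ = CLOSURE({ [C' → . C] }):
  [C' → . C] has the dot before C: add [C → . B B], [C → .], [C → . B], [C → . a]
  [C → . B B] has the dot before B: add [B → . c (]
No further items can be added.

I₀ = { [B → . c (], [C → . B B], [C → . B], [C → . a], [C → .], [C' → . C] }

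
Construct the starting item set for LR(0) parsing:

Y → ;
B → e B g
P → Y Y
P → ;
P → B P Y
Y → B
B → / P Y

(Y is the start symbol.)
First, augment the grammar with Y' → Y
I₀ = CLOSURE({ [Y' → . Y] }):
  [Y' → . Y] has the dot before Y: add [Y → . ;], [Y → . B]
  [Y → . B] has the dot before B: add [B → . e B g], [B → . / P Y]
No further items can be added.

I₀ = { [B → . / P Y], [B → . e B g], [Y → . ;], [Y → . B], [Y' → . Y] }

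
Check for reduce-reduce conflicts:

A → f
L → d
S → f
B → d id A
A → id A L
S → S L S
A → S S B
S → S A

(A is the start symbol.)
Yes — I3: [A → f .] vs [S → f .]

A reduce-reduce conflict occurs when an LR(0) state has two complete items [A → α .] and [B → β .] — both call for a reduction, and with no lookahead the parser cannot choose between them.

Augment with A' → A and build the canonical LR(0) collection (I0 = CLOSURE({[A' → . A]}), then GOTO on every symbol after a dot until no new states appear). It has 17 states:
  I0: { [A → . S S B], [A → . f], [A → . id A L], [A' → . A], [S → . S A], [S → . S L S], [S → . f] }  — shift
  I1: { [A' → A .] }  — accept
  I2: { [A → . S S B], [A → . f], [A → . id A L], [A → S . S B], [L → . d], [S → . S A], [S → . S L S], [S → . f], [S → S . A], [S → S . L S] }  — shift
  I3: { [A → f .], [S → f .] }  — 2 reduces
  I4: { [A → . S S B], [A → . f], [A → . id A L], [A → id . A L], [S → . S A], [S → . S L S], [S → . f] }  — shift
  I5: { [A → id A . L], [L → . d] }  — shift
  I6: { [A → id A L .] }  — reduce
  I7: { [L → d .] }  — reduce
  I8: { [S → S A .] }  — reduce
  I9: { [S → . S A], [S → . S L S], [S → . f], [S → S L . S] }  — shift
  I10: { [A → . S S B], [A → . f], [A → . id A L], [A → S . S B], [A → S S . B], [B → . d id A], [L → . d], [S → . S A], [S → . S L S], [S → . f], [S → S . A], [S → S . L S] }  — shift
  I11: { [A → S S B .] }  — reduce
  I12: { [B → d . id A], [L → d .] }  — shift, reduce
  I13: { [A → . S S B], [A → . f], [A → . id A L], [B → d id . A], [S → . S A], [S → . S L S], [S → . f] }  — shift
  I14: { [B → d id A .] }  — reduce
  I15: { [A → . S S B], [A → . f], [A → . id A L], [L → . d], [S → . S A], [S → . S L S], [S → . f], [S → S . A], [S → S . L S], [S → S L S .] }  — shift, reduce
  I16: { [S → f .] }  — reduce

I3 contains complete items [A → f .], [S → f .] — reduce-reduce conflict.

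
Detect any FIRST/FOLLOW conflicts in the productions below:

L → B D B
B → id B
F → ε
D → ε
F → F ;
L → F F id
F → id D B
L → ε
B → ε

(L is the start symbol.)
Yes. B → id B with FOLLOW(B) on { 'id' }; F → F ';' with FOLLOW(F) on { ';', 'id' }; F → id D B with FOLLOW(F) on { 'id' }

A FIRST/FOLLOW conflict occurs when a non-terminal N has a nullable alternative N → β (β ⇒* ε) and another alternative N → α with FIRST(α) ∩ FOLLOW(N) ≠ ∅: on such a lookahead the parser cannot decide between expanding α and letting N vanish via β.

Nullable non-terminals: B, D, F, L.
FIRST sets used below: FIRST(F) = { ';', 'id', ε }, FIRST(B) = { 'id', ε }, FIRST(D) = { ε }

B: nullable alternative(s) B → ε; FOLLOW(B) = { $, ';', 'id' }
  B → id B: FIRST \ {ε} = { 'id' } — overlaps FOLLOW(B) on { 'id' }: CONFLICT
  B → ε: FIRST \ {ε} = { } — this is the only nullable alternative, skip
D has a nullable alternative but only one production, so nothing to check.

F: nullable alternative(s) F → ε; FOLLOW(F) = { ';', 'id' }
  F → ε: FIRST \ {ε} = { } — this is the only nullable alternative, skip
  F → F ;: FIRST \ {ε} = { ';', 'id' } — overlaps FOLLOW(F) on { ';', 'id' }: CONFLICT
  F → id D B: FIRST \ {ε} = { 'id' } — overlaps FOLLOW(F) on { 'id' }: CONFLICT

L: nullable alternative(s) L → B D B, L → ε; FOLLOW(L) = { $ }
  L → B D B: FIRST \ {ε} = { 'id' } — disjoint from FOLLOW(L)
  L → F F id: FIRST \ {ε} = { ';', 'id' } — disjoint from FOLLOW(L)
  L → ε: FIRST \ {ε} = { } — disjoint from FOLLOW(L)

So the grammar has 3 FIRST/FOLLOW conflicts (marked CONFLICT above).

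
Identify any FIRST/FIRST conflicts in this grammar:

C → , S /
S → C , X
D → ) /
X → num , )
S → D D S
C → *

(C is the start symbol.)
A FIRST/FIRST conflict occurs when two productions N → α and N → β for the same non-terminal have FIRST(α) ∩ FIRST(β) ≠ ∅ (with ε ∈ FIRST of a nullable right-hand side, so two nullable alternatives also conflict).

FIRST sets of the non-terminals at (or reachable through a nullable prefix from) the front of some alternative:
  FIRST(C) = { '*', ',' }
  FIRST(D) = { ')' }

Productions for C:
  C → , S /: FIRST = { ',' }
  C → *: FIRST = { '*' }
Productions for S:
  S → C , X: FIRST = { '*', ',' }
  S → D D S: FIRST = { ')' }
D, X have only one production, so no FIRST/FIRST conflict is possible there.

All alternatives of each non-terminal have pairwise disjoint FIRST sets.

Answer: No FIRST/FIRST conflicts.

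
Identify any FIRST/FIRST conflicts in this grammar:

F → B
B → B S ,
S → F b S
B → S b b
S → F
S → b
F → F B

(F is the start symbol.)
Yes. F → B / F → F B on { 'b' }; B → B S ',' / B → S b b on { 'b' }; S → F b S / S → F on { 'b' }; S → F b S / S → b on { 'b' }; S → F / S → b on { 'b' }

FIRST sets of the non-terminals at (or reachable through a nullable prefix from) the front of some alternative:
  FIRST(B) = { 'b' }
  FIRST(F) = { 'b' }
  FIRST(S) = { 'b' }

Productions for F:
  F → B: FIRST = { 'b' }
  F → F B: FIRST = { 'b' }
Productions for B:
  B → B S ,: FIRST = { 'b' }
  B → S b b: FIRST = { 'b' }
Productions for S:
  S → F b S: FIRST = { 'b' }
  S → F: FIRST = { 'b' }
  S → b: FIRST = { 'b' }

Conflict for F: F → B and F → F B
  Overlap: { 'b' }
Conflict for B: B → B S , and B → S b b
  Overlap: { 'b' }
Conflict for S: S → F b S and S → F
  Overlap: { 'b' }
Conflict for S: S → F b S and S → b
  Overlap: { 'b' }
Conflict for S: S → F and S → b
  Overlap: { 'b' }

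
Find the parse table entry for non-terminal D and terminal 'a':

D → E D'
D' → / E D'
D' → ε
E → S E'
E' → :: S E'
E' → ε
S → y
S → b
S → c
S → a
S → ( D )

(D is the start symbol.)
D → E D'

To find M[D, 'a'], we find productions for D where 'a' is in the predict set (PREDICT(N → α) = (FIRST(α) \ {ε}) ∪ (FOLLOW(N) if α ⇒* ε)).

Relevant sets:
  FIRST(E) = { '(', 'a', 'b', 'c', 'y' }

D → E D': PREDICT = { '(', 'a', 'b', 'c', 'y' }
  'a' is in predict set, so this production goes in M[D, 'a']

M[D, 'a'] = D → E D'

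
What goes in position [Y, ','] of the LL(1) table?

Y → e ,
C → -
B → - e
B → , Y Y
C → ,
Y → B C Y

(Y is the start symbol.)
Y → B C Y

To find M[Y, ','], we find productions for Y where ',' is in the predict set (PREDICT(N → α) = (FIRST(α) \ {ε}) ∪ (FOLLOW(N) if α ⇒* ε)).

Relevant sets:
  FIRST(B) = { ',', '-' }

Y → e ,: PREDICT = { 'e' }
Y → B C Y: PREDICT = { ',', '-' }
  ',' is in predict set, so this production goes in M[Y, ',']

M[Y, ','] = Y → B C Y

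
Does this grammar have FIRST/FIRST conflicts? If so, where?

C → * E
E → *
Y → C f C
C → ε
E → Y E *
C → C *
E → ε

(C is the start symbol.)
Yes. C → '*' E / C → C '*' on { '*' }; E → '*' / E → Y E '*' on { '*' }

A FIRST/FIRST conflict occurs when two productions N → α and N → β for the same non-terminal have FIRST(α) ∩ FIRST(β) ≠ ∅ (with ε ∈ FIRST of a nullable right-hand side, so two nullable alternatives also conflict).

FIRST sets of the non-terminals at (or reachable through a nullable prefix from) the front of some alternative:
  FIRST(C) = { '*', ε }
  FIRST(Y) = { '*', 'f' }

Productions for C:
  C → * E: FIRST = { '*' }
  C → ε: FIRST = { ε }
  C → C *: FIRST = { '*' }
Productions for E:
  E → *: FIRST = { '*' }
  E → Y E *: FIRST = { '*', 'f' }
  E → ε: FIRST = { ε }
Y has only one production, so no FIRST/FIRST conflict is possible there.

Conflict for C: C → * E and C → C *
  Overlap: { '*' }
Conflict for E: E → * and E → Y E *
  Overlap: { '*' }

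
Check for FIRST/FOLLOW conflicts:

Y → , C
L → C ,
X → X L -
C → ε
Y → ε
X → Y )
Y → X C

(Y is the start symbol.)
A FIRST/FOLLOW conflict occurs when a non-terminal N has a nullable alternative N → β (β ⇒* ε) and another alternative N → α with FIRST(α) ∩ FOLLOW(N) ≠ ∅: on such a lookahead the parser cannot decide between expanding α and letting N vanish via β.

Nullable non-terminals: C, Y.
FIRST sets used below: FIRST(X) = { ')', ',' }
C has a nullable alternative but only one production, so nothing to check.

Y: nullable alternative(s) Y → ε; FOLLOW(Y) = { $, ')' }
  Y → , C: FIRST \ {ε} = { ',' } — disjoint from FOLLOW(Y)
  Y → ε: FIRST \ {ε} = { } — this is the only nullable alternative, skip
  Y → X C: FIRST \ {ε} = { ')', ',' } — overlaps FOLLOW(Y) on { ')' }: CONFLICT

L, X have no nullable alternative, so no FIRST/FOLLOW check is needed there.

So the grammar has 1 FIRST/FOLLOW conflict (marked CONFLICT above).

Answer: Yes. Y → X C with FOLLOW(Y) on { ')' }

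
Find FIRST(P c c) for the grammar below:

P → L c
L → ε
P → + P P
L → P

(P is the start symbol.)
{ '+', 'c' }

FIRST sets of the non-terminals involved (from the grammar, by fixed-point iteration):
  FIRST(P) = { '+', 'c' }

To compute FIRST(P c c), process the symbols left to right:
Symbol P is a non-terminal. Add FIRST(P) \ {ε} = { '+', 'c' }
P is not nullable (ε ∉ FIRST(P)), so stop here.
FIRST(P c c) = { '+', 'c' }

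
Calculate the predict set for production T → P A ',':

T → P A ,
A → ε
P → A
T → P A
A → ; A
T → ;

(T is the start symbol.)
{ ',', ';' }

PREDICT(T → P A ',') = (FIRST(RHS) \ {ε}) ∪ (FOLLOW(T) if ε ∈ FIRST(RHS), i.e. RHS ⇒* ε)
FIRST(P) = { ';', ε }
FIRST(A) = { ';', ε }
FIRST(P A ',') = { ',', ';' }
ε ∉ FIRST(P A ','), so FOLLOW(T) is not added.
PREDICT(T → P A ',') = { ',', ';' }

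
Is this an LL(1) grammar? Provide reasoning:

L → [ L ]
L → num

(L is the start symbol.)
Yes, the grammar is LL(1).

A grammar is LL(1) if for each non-terminal N with multiple productions, the predict sets of those productions are pairwise disjoint, where PREDICT(N → α) = (FIRST(α) \ {ε}) ∪ (FOLLOW(N) if α ⇒* ε).

For L:
  PREDICT(L → '[' L ']') = { '[' }
  PREDICT(L → num) = { 'num' }

All predict sets are disjoint. The grammar IS LL(1).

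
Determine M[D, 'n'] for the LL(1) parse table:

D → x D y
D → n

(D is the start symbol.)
D → n

To find M[D, 'n'], we find productions for D where 'n' is in the predict set (PREDICT(N → α) = (FIRST(α) \ {ε}) ∪ (FOLLOW(N) if α ⇒* ε)).

D → x D y: PREDICT = { 'x' }
D → n: PREDICT = { 'n' }
  'n' is in predict set, so this production goes in M[D, 'n']

M[D, 'n'] = D → n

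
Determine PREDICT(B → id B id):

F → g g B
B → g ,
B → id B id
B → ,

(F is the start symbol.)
PREDICT(B → id B id) = (FIRST(RHS) \ {ε}) ∪ (FOLLOW(B) if ε ∈ FIRST(RHS), i.e. RHS ⇒* ε)
FIRST(id B id) = { 'id' }
ε ∉ FIRST(id B id), so FOLLOW(B) is not added.
PREDICT(B → id B id) = { 'id' }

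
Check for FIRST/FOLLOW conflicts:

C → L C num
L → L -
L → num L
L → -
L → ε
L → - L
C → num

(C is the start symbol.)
Yes. L → L '-' with FOLLOW(L) on { '-', 'num' }; L → num L with FOLLOW(L) on { 'num' }; L → '-' with FOLLOW(L) on { '-' }; L → '-' L with FOLLOW(L) on { '-' }

A FIRST/FOLLOW conflict occurs when a non-terminal N has a nullable alternative N → β (β ⇒* ε) and another alternative N → α with FIRST(α) ∩ FOLLOW(N) ≠ ∅: on such a lookahead the parser cannot decide between expanding α and letting N vanish via β.

Nullable non-terminals: L.
FIRST sets used below: FIRST(L) = { '-', 'num', ε }

L: nullable alternative(s) L → ε; FOLLOW(L) = { '-', 'num' }
  L → L -: FIRST \ {ε} = { '-', 'num' } — overlaps FOLLOW(L) on { '-', 'num' }: CONFLICT
  L → num L: FIRST \ {ε} = { 'num' } — overlaps FOLLOW(L) on { 'num' }: CONFLICT
  L → -: FIRST \ {ε} = { '-' } — overlaps FOLLOW(L) on { '-' }: CONFLICT
  L → ε: FIRST \ {ε} = { } — this is the only nullable alternative, skip
  L → - L: FIRST \ {ε} = { '-' } — overlaps FOLLOW(L) on { '-' }: CONFLICT

C has no nullable alternative, so no FIRST/FOLLOW check is needed there.

So the grammar has 4 FIRST/FOLLOW conflicts (marked CONFLICT above).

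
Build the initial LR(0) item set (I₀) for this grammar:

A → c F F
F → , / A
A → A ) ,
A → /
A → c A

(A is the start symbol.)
First, augment the grammar with A' → A
I₀ = CLOSURE({ [A' → . A] }):
  [A' → . A] has the dot before A: add [A → . c F F], [A → . A ) ,], [A → . /], [A → . c A]
No further items can be added.

I₀ = { [A → . /], [A → . A ) ,], [A → . c A], [A → . c F F], [A' → . A] }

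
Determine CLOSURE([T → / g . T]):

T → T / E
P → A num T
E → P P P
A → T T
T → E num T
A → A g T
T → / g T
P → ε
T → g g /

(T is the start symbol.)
To compute CLOSURE, for each item [A → α.Bβ] where B is a non-terminal, add [B → .γ] for all productions B → γ; repeat for the newly added items until nothing changes.

Start with: [T → / g . T]
  [T → / g . T] has the dot before T: add [T → . T / E], [T → . E num T], [T → . / g T], [T → . g g /]
  [T → . E num T] has the dot before E: add [E → . P P P]
  [E → . P P P] has the dot before P: add [P → . A num T], [P → .]
  [P → . A num T] has the dot before A: add [A → . T T], [A → . A g T]
No further items can be added.

CLOSURE = { [A → . A g T], [A → . T T], [E → . P P P], [P → . A num T], [P → .], [T → . / g T], [T → . E num T], [T → . T / E], [T → . g g /], [T → / g . T] }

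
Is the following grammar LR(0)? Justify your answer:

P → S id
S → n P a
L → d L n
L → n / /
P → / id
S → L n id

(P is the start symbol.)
Augment with P' → P and build the canonical LR(0) collection (I0 = CLOSURE({[P' → . P]}), then GOTO on every symbol after a dot until no new states appear). It has 19 states:
  I0: { [L → . d L n], [L → . n / /], [P → . / id], [P → . S id], [P' → . P], [S → . L n id], [S → . n P a] }  — shift
  I1: { [P → / . id] }  — shift
  I2: { [S → L . n id] }  — shift
  I3: { [P' → P .] }  — accept
  I4: { [P → S . id] }  — shift
  I5: { [L → . d L n], [L → . n / /], [L → d . L n] }  — shift
  I6: { [L → . d L n], [L → . n / /], [L → n . / /], [P → . / id], [P → . S id], [S → . L n id], [S → . n P a], [S → n . P a] }  — shift
  I7: { [L → n / . /], [P → / . id] }  — shift
  I8: { [S → n P . a] }  — shift
  I9: { [S → n P a .] }  — reduce
  I10: { [L → n / / .] }  — reduce
  I11: { [P → / id .] }  — reduce
  I12: { [L → d L . n] }  — shift
  I13: { [L → n . / /] }  — shift
  I14: { [L → n / . /] }  — shift
  I15: { [L → d L n .] }  — reduce
  I16: { [P → S id .] }  — reduce
  I17: { [S → L n . id] }  — shift
  I18: { [S → L n id .] }  — reduce

Every state is either a pure shift/goto state or contains exactly one complete item and nothing to shift — no conflicts. The grammar is LR(0).

Answer: Yes, the grammar is LR(0)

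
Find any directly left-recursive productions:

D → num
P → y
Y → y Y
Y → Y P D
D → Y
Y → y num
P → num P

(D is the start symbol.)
Yes, Y is left-recursive

Direct left recursion occurs when N → N α for some non-terminal N (the right-hand side begins with the left-hand side itself).

D → num: starts with num
P → y: starts with y
Y → y Y: starts with y
Y → Y P D: LEFT RECURSIVE (starts with Y)
D → Y: starts with Y
Y → y num: starts with y
P → num P: starts with num

The grammar has direct left recursion on: Y.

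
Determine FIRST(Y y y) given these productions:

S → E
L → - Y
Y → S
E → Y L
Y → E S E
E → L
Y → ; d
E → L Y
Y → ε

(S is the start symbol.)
FIRST sets of the non-terminals involved (from the grammar, by fixed-point iteration):
  FIRST(Y) = { '-', ';', ε }

To compute FIRST(Y y y), process the symbols left to right:
Symbol Y is a non-terminal. Add FIRST(Y) \ {ε} = { '-', ';' }
Y is nullable (ε ∈ FIRST(Y)), continue to the next symbol.
Symbol y is a terminal. Add 'y' and stop.
FIRST(Y y y) = { '-', ';', 'y' }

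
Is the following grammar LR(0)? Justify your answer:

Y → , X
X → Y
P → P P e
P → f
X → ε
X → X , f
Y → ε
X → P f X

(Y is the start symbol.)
No. Shift-reduce conflict between [Y → .] and [Y → . , X]

Augment with Y' → Y and build the canonical LR(0) collection (I0 = CLOSURE({[Y' → . Y]}), then GOTO on every symbol after a dot until no new states appear). It has 13 states:
  I0: { [Y → . , X], [Y → .], [Y' → . Y] }  — shift, reduce
  I1: { [P → . P P e], [P → . f], [X → . P f X], [X → . X , f], [X → . Y], [X → .], [Y → , . X], [Y → . , X], [Y → .] }  — shift, 2 reduces
  I2: { [Y' → Y .] }  — accept
  I3: { [P → . P P e], [P → . f], [P → P . P e], [X → P . f X] }  — shift
  I4: { [X → X . , f], [Y → , X .] }  — shift, reduce
  I5: { [X → Y .] }  — reduce
  I6: { [P → f .] }  — reduce
  I7: { [X → X , . f] }  — shift
  I8: { [X → X , f .] }  — reduce
  I9: { [P → . P P e], [P → . f], [P → P . P e], [P → P P . e] }  — shift
  I10: { [P → . P P e], [P → . f], [P → f .], [X → . P f X], [X → . X , f], [X → . Y], [X → .], [X → P f . X], [Y → . , X], [Y → .] }  — shift, 3 reduces
  I11: { [X → P f X .], [X → X . , f] }  — shift, reduce
  I12: { [P → P P e .] }  — reduce

Conflict in state I0:
  Shift-reduce conflict between [Y → .] and [Y → . , X]
So the grammar is NOT LR(0).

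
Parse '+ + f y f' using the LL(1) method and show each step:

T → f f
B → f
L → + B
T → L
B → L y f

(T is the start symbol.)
LL(1) parsing maintains a stack (initially the start symbol over $) and the input. At each step: if the stack top is a terminal, match it against the current input token; if it is a non-terminal N, replace it with the RHS of M[N, lookahead] (the unique production whose predict set contains the lookahead).

Stack is shown with the top on the left.

Stack      Input        Action
------------------------------
T $        + + f y f $  output T → L
L $        + + f y f $  output L → + B
+ B $      + + f y f $  match '+'
B $        + f y f $    output B → L y f
L y f $    + f y f $    output L → + B
+ B y f $  + f y f $    match '+'
B y f $    f y f $      output B → f
f y f $    f y f $      match 'f'
y f $      y f $        match 'y'
f $        f $          match 'f'
$          $            accept

The string is accepted.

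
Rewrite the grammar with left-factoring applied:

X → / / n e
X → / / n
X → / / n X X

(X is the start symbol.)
Left-factoring transforms A → αβ₁ | αβ₂ into A → αA' and A' → β₁ | β₂
(α is the longest common prefix among the alternatives). Repeat until
no nonterminal has two alternatives with a common prefix.

Round 1: X has alternatives sharing prefix '/ / n'. Introduce X': X → / / n X'
  Add: X' → e
  Add: X' → ε
  Add: X' → X X

No remaining common prefixes — done.

Resulting grammar:
X → / / n X'
X' → e
X' → ε
X' → X X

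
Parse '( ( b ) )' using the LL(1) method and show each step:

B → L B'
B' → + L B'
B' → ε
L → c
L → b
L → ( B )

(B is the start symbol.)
LL(1) parsing maintains a stack (initially the start symbol over $) and the input. At each step: if the stack top is a terminal, match it against the current input token; if it is a non-terminal N, replace it with the RHS of M[N, lookahead] (the unique production whose predict set contains the lookahead).

Stack is shown with the top on the left.

Stack             Input        Action
-------------------------------------
B $               ( ( b ) ) $  output B → L B'
L B' $            ( ( b ) ) $  output L → ( B )
( B ) B' $        ( ( b ) ) $  match '('
B ) B' $          ( b ) ) $    output B → L B'
L B' ) B' $       ( b ) ) $    output L → ( B )
( B ) B' ) B' $   ( b ) ) $    match '('
B ) B' ) B' $     b ) ) $      output B → L B'
L B' ) B' ) B' $  b ) ) $      output L → b
b B' ) B' ) B' $  b ) ) $      match 'b'
B' ) B' ) B' $    ) ) $        output B' → ε
) B' ) B' $       ) ) $        match ')'
B' ) B' $         ) $          output B' → ε
) B' $            ) $          match ')'
B' $              $            output B' → ε
$                 $            accept

The string is accepted.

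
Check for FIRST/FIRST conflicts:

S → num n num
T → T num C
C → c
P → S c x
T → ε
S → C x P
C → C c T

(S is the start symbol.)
Yes. C → c / C → C c T on { 'c' }

A FIRST/FIRST conflict occurs when two productions N → α and N → β for the same non-terminal have FIRST(α) ∩ FIRST(β) ≠ ∅ (with ε ∈ FIRST of a nullable right-hand side, so two nullable alternatives also conflict).

FIRST sets of the non-terminals at (or reachable through a nullable prefix from) the front of some alternative:
  FIRST(C) = { 'c' }
  FIRST(T) = { 'num', ε }

Productions for S:
  S → num n num: FIRST = { 'num' }
  S → C x P: FIRST = { 'c' }
Productions for T:
  T → T num C: FIRST = { 'num' }
  T → ε: FIRST = { ε }
Productions for C:
  C → c: FIRST = { 'c' }
  C → C c T: FIRST = { 'c' }
P has only one production, so no FIRST/FIRST conflict is possible there.

Conflict for C: C → c and C → C c T
  Overlap: { 'c' }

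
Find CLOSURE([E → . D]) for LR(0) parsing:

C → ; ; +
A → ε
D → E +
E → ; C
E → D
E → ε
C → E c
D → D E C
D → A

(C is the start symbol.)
{ [A → .], [D → . A], [D → . D E C], [D → . E +], [E → . ; C], [E → . D], [E → .] }

To compute CLOSURE, for each item [A → α.Bβ] where B is a non-terminal, add [B → .γ] for all productions B → γ; repeat for the newly added items until nothing changes.

Start with: [E → . D]
  [E → . D] has the dot before D: add [D → . E +], [D → . D E C], [D → . A]
  [D → . E +] has the dot before E: add [E → . ; C], [E → .]
  [D → . A] has the dot before A: add [A → .]
No further items can be added.

CLOSURE = { [A → .], [D → . A], [D → . D E C], [D → . E +], [E → . ; C], [E → . D], [E → .] }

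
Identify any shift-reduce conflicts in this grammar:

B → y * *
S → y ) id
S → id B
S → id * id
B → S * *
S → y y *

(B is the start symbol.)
No shift-reduce conflicts

A shift-reduce conflict occurs when an LR(0) state has both:
  - a complete (reduce) item [A → α .] (dot at the end), and
  - a shift item [B → β . c γ] (dot before a terminal).

Augment with B' → B and build the canonical LR(0) collection (I0 = CLOSURE({[B' → . B]}), then GOTO on every symbol after a dot until no new states appear). It has 16 states:
  I0: { [B → . S * *], [B → . y * *], [B' → . B], [S → . id * id], [S → . id B], [S → . y ) id], [S → . y y *] }  — shift
  I1: { [B' → B .] }  — accept
  I2: { [B → S . * *] }  — shift
  I3: { [B → . S * *], [B → . y * *], [S → . id * id], [S → . id B], [S → . y ) id], [S → . y y *], [S → id . * id], [S → id . B] }  — shift
  I4: { [B → y . * *], [S → y . ) id], [S → y . y *] }  — shift
  I5: { [S → y ) . id] }  — shift
  I6: { [B → y * . *] }  — shift
  I7: { [S → y y . *] }  — shift
  I8: { [S → y y * .] }  — reduce
  I9: { [B → y * * .] }  — reduce
  I10: { [S → y ) id .] }  — reduce
  I11: { [S → id * . id] }  — shift
  I12: { [S → id B .] }  — reduce
  I13: { [S → id * id .] }  — reduce
  I14: { [B → S * . *] }  — shift
  I15: { [B → S * * .] }  — reduce

No state contains both a complete item and a shift item.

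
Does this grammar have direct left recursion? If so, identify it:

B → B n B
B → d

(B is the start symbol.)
Direct left recursion occurs when N → N α for some non-terminal N (the right-hand side begins with the left-hand side itself).

B → B n B: LEFT RECURSIVE (starts with B)
B → d: starts with d

The grammar has direct left recursion on: B.

Answer: Yes, B is left-recursive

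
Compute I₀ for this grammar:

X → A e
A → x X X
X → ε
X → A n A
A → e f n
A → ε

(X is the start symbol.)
First, augment the grammar with X' → X
I₀ = CLOSURE({ [X' → . X] }):
  [X' → . X] has the dot before X: add [X → . A e], [X → .], [X → . A n A]
  [X → . A e] has the dot before A: add [A → . x X X], [A → . e f n], [A → .]
No further items can be added.

I₀ = { [A → . e f n], [A → . x X X], [A → .], [X → . A e], [X → . A n A], [X → .], [X' → . X] }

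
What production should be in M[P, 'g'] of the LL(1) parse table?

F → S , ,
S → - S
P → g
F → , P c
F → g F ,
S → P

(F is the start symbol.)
P → g

To find M[P, 'g'], we find productions for P where 'g' is in the predict set (PREDICT(N → α) = (FIRST(α) \ {ε}) ∪ (FOLLOW(N) if α ⇒* ε)).

P → g: PREDICT = { 'g' }
  'g' is in predict set, so this production goes in M[P, 'g']

M[P, 'g'] = P → g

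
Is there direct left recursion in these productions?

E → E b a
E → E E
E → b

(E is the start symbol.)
Direct left recursion occurs when N → N α for some non-terminal N (the right-hand side begins with the left-hand side itself).

E → E b a: LEFT RECURSIVE (starts with E)
E → E E: LEFT RECURSIVE (starts with E)
E → b: starts with b

The grammar has direct left recursion on: E.

Answer: Yes, E is left-recursive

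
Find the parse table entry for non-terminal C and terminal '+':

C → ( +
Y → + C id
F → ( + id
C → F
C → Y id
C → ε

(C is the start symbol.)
C → Y id

To find M[C, '+'], we find productions for C where '+' is in the predict set (PREDICT(N → α) = (FIRST(α) \ {ε}) ∪ (FOLLOW(N) if α ⇒* ε)).

Relevant sets:
  FIRST(F) = { '(' }
  FIRST(Y) = { '+' }
  FOLLOW(C) = { $, 'id' }

C → ( +: PREDICT = { '(' }
C → F: PREDICT = { '(' }
C → Y id: PREDICT = { '+' }
  '+' is in predict set, so this production goes in M[C, '+']
C → ε: PREDICT = { $, 'id' }

M[C, '+'] = C → Y id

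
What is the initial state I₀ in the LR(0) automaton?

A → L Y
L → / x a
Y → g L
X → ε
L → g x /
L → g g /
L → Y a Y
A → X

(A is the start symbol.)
First, augment the grammar with A' → A
I₀ = CLOSURE({ [A' → . A] }):
  [A' → . A] has the dot before A: add [A → . L Y], [A → . X]
  [A → . L Y] has the dot before L: add [L → . / x a], [L → . g x /], [L → . g g /], [L → . Y a Y]
  [A → . X] has the dot before X: add [X → .]
  [L → . Y a Y] has the dot before Y: add [Y → . g L]
No further items can be added.

I₀ = { [A → . L Y], [A → . X], [A' → . A], [L → . / x a], [L → . Y a Y], [L → . g g /], [L → . g x /], [X → .], [Y → . g L] }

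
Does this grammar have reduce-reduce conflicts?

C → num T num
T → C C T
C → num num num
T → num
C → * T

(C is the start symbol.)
A reduce-reduce conflict occurs when an LR(0) state has two complete items [A → α .] and [B → β .] — both call for a reduction, and with no lookahead the parser cannot choose between them.

Augment with C' → C and build the canonical LR(0) collection (I0 = CLOSURE({[C' → . C]}), then GOTO on every symbol after a dot until no new states appear). It has 13 states:
  I0: { [C → . * T], [C → . num T num], [C → . num num num], [C' → . C] }  — shift
  I1: { [C → * . T], [C → . * T], [C → . num T num], [C → . num num num], [T → . C C T], [T → . num] }  — shift
  I2: { [C' → C .] }  — accept
  I3: { [C → . * T], [C → . num T num], [C → . num num num], [C → num . T num], [C → num . num num], [T → . C C T], [T → . num] }  — shift
  I4: { [C → . * T], [C → . num T num], [C → . num num num], [T → C . C T] }  — shift
  I5: { [C → num T . num] }  — shift
  I6: { [C → . * T], [C → . num T num], [C → . num num num], [C → num . T num], [C → num . num num], [C → num num . num], [T → . C C T], [T → . num], [T → num .] }  — shift, reduce
  I7: { [C → . * T], [C → . num T num], [C → . num num num], [C → num . T num], [C → num . num num], [C → num num . num], [C → num num num .], [T → . C C T], [T → . num], [T → num .] }  — shift, 2 reduces
  I8: { [C → num T num .] }  — reduce
  I9: { [C → . * T], [C → . num T num], [C → . num num num], [T → . C C T], [T → . num], [T → C C . T] }  — shift
  I10: { [T → C C T .] }  — reduce
  I11: { [C → . * T], [C → . num T num], [C → . num num num], [C → num . T num], [C → num . num num], [T → . C C T], [T → . num], [T → num .] }  — shift, reduce
  I12: { [C → * T .] }  — reduce

I7 contains complete items [C → num num num .], [T → num .] — reduce-reduce conflict.

Answer: Yes — I7: [C → num num num .] vs [T → num .]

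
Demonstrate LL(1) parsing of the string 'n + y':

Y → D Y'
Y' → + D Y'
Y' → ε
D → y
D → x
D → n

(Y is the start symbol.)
Stack is shown with the top on the left.

Stack     Input    Action
-------------------------
Y $       n + y $  output Y → D Y'
D Y' $    n + y $  output D → n
n Y' $    n + y $  match 'n'
Y' $      + y $    output Y' → + D Y'
+ D Y' $  + y $    match '+'
D Y' $    y $      output D → y
y Y' $    y $      match 'y'
Y' $      $        output Y' → ε
$         $        accept

The string is accepted.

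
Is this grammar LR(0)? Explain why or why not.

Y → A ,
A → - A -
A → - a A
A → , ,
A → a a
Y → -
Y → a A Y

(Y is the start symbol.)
Augment with Y' → Y and build the canonical LR(0) collection (I0 = CLOSURE({[Y' → . Y]}), then GOTO on every symbol after a dot until no new states appear). It has 17 states:
  I0: { [A → . , ,], [A → . - A -], [A → . - a A], [A → . a a], [Y → . -], [Y → . A ,], [Y → . a A Y], [Y' → . Y] }  — shift
  I1: { [A → , . ,] }  — shift
  I2: { [A → - . A -], [A → - . a A], [A → . , ,], [A → . - A -], [A → . - a A], [A → . a a], [Y → - .] }  — shift, reduce
  I3: { [Y → A . ,] }  — shift
  I4: { [Y' → Y .] }  — accept
  I5: { [A → . , ,], [A → . - A -], [A → . - a A], [A → . a a], [A → a . a], [Y → a . A Y] }  — shift
  I6: { [A → - . A -], [A → - . a A], [A → . , ,], [A → . - A -], [A → . - a A], [A → . a a] }  — shift
  I7: { [A → . , ,], [A → . - A -], [A → . - a A], [A → . a a], [Y → . -], [Y → . A ,], [Y → . a A Y], [Y → a A . Y] }  — shift
  I8: { [A → a . a], [A → a a .] }  — shift, reduce
  I9: { [A → a a .] }  — reduce
  I10: { [Y → a A Y .] }  — reduce
  I11: { [A → - A . -] }  — shift
  I12: { [A → - a . A], [A → . , ,], [A → . - A -], [A → . - a A], [A → . a a], [A → a . a] }  — shift
  I13: { [A → - a A .] }  — reduce
  I14: { [A → - A - .] }  — reduce
  I15: { [Y → A , .] }  — reduce
  I16: { [A → , , .] }  — reduce

Conflict in state I2:
  Shift-reduce conflict between [Y → - .] and [A → . , ,]
So the grammar is NOT LR(0).

Answer: No. Shift-reduce conflict between [Y → - .] and [A → . , ,]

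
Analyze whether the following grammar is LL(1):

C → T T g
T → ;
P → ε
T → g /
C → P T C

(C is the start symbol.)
No. Predict set conflict for C: { ';', 'g' }

Relevant sets:
  FIRST(T) = { ';', 'g' }
  FIRST(P) = { ε }

For C:
  PREDICT(C → T T g) = { ';', 'g' }
  PREDICT(C → P T C) = { ';', 'g' }
For T:
  PREDICT(T → ';') = { ';' }
  PREDICT(T → g '/') = { 'g' }
P has a single production, so nothing to check there.

Conflict found: Predict set conflict for C: { ';', 'g' }
The grammar is NOT LL(1).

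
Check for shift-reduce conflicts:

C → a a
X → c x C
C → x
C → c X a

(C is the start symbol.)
No shift-reduce conflicts

A shift-reduce conflict occurs when an LR(0) state has both:
  - a complete (reduce) item [A → α .] (dot at the end), and
  - a shift item [B → β . c γ] (dot before a terminal).

Augment with C' → C and build the canonical LR(0) collection (I0 = CLOSURE({[C' → . C]}), then GOTO on every symbol after a dot until no new states appear). It has 11 states:
  I0: { [C → . a a], [C → . c X a], [C → . x], [C' → . C] }  — shift
  I1: { [C' → C .] }  — accept
  I2: { [C → a . a] }  — shift
  I3: { [C → c . X a], [X → . c x C] }  — shift
  I4: { [C → x .] }  — reduce
  I5: { [C → c X . a] }  — shift
  I6: { [X → c . x C] }  — shift
  I7: { [C → . a a], [C → . c X a], [C → . x], [X → c x . C] }  — shift
  I8: { [X → c x C .] }  — reduce
  I9: { [C → c X a .] }  — reduce
  I10: { [C → a a .] }  — reduce

No state contains both a complete item and a shift item.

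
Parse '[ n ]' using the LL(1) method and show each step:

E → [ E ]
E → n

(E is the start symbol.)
LL(1) parsing maintains a stack (initially the start symbol over $) and the input. At each step: if the stack top is a terminal, match it against the current input token; if it is a non-terminal N, replace it with the RHS of M[N, lookahead] (the unique production whose predict set contains the lookahead).

Stack is shown with the top on the left.

Stack    Input    Action
------------------------
E $      [ n ] $  output E → [ E ]
[ E ] $  [ n ] $  match '['
E ] $    n ] $    output E → n
n ] $    n ] $    match 'n'
] $      ] $      match ']'
$        $        accept

The string is accepted.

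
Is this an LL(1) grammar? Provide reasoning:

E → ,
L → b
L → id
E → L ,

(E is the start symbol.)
Yes, the grammar is LL(1).

A grammar is LL(1) if for each non-terminal N with multiple productions, the predict sets of those productions are pairwise disjoint, where PREDICT(N → α) = (FIRST(α) \ {ε}) ∪ (FOLLOW(N) if α ⇒* ε).

Relevant sets:
  FIRST(L) = { 'b', 'id' }

For E:
  PREDICT(E → ',') = { ',' }
  PREDICT(E → L ',') = { 'b', 'id' }
For L:
  PREDICT(L → b) = { 'b' }
  PREDICT(L → id) = { 'id' }

All predict sets are disjoint. The grammar IS LL(1).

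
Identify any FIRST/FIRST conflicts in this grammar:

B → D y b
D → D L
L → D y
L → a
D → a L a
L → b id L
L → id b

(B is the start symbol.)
FIRST sets of the non-terminals at (or reachable through a nullable prefix from) the front of some alternative:
  FIRST(D) = { 'a' }

Productions for D:
  D → D L: FIRST = { 'a' }
  D → a L a: FIRST = { 'a' }
Productions for L:
  L → D y: FIRST = { 'a' }
  L → a: FIRST = { 'a' }
  L → b id L: FIRST = { 'b' }
  L → id b: FIRST = { 'id' }
B has only one production, so no FIRST/FIRST conflict is possible there.

Conflict for D: D → D L and D → a L a
  Overlap: { 'a' }
Conflict for L: L → D y and L → a
  Overlap: { 'a' }

Answer: Yes. D → D L / D → a L a on { 'a' }; L → D y / L → a on { 'a' }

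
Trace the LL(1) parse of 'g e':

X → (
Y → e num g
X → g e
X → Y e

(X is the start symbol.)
LL(1) parsing maintains a stack (initially the start symbol over $) and the input. At each step: if the stack top is a terminal, match it against the current input token; if it is a non-terminal N, replace it with the RHS of M[N, lookahead] (the unique production whose predict set contains the lookahead).

Stack is shown with the top on the left.

Stack  Input  Action
--------------------
X $    g e $  output X → g e
g e $  g e $  match 'g'
e $    e $    match 'e'
$      $      accept

The string is accepted.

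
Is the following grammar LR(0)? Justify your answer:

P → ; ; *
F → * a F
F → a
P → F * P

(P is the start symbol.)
Augment with P' → P and build the canonical LR(0) collection (I0 = CLOSURE({[P' → . P]}), then GOTO on every symbol after a dot until no new states appear). It has 12 states:
  I0: { [F → . * a F], [F → . a], [P → . ; ; *], [P → . F * P], [P' → . P] }  — shift
  I1: { [F → * . a F] }  — shift
  I2: { [P → ; . ; *] }  — shift
  I3: { [P → F . * P] }  — shift
  I4: { [P' → P .] }  — accept
  I5: { [F → a .] }  — reduce
  I6: { [F → . * a F], [F → . a], [P → . ; ; *], [P → . F * P], [P → F * . P] }  — shift
  I7: { [P → F * P .] }  — reduce
  I8: { [P → ; ; . *] }  — shift
  I9: { [P → ; ; * .] }  — reduce
  I10: { [F → * a . F], [F → . * a F], [F → . a] }  — shift
  I11: { [F → * a F .] }  — reduce

Every state is either a pure shift/goto state or contains exactly one complete item and nothing to shift — no conflicts. The grammar is LR(0).

Answer: Yes, the grammar is LR(0)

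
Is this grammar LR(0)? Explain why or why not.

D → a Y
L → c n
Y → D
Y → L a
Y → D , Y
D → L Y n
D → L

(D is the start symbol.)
Augment with D' → D and build the canonical LR(0) collection (I0 = CLOSURE({[D' → . D]}), then GOTO on every symbol after a dot until no new states appear). It has 14 states:
  I0: { [D → . L Y n], [D → . L], [D → . a Y], [D' → . D], [L → . c n] }  — shift
  I1: { [D' → D .] }  — accept
  I2: { [D → . L Y n], [D → . L], [D → . a Y], [D → L . Y n], [D → L .], [L → . c n], [Y → . D , Y], [Y → . D], [Y → . L a] }  — shift, reduce
  I3: { [D → . L Y n], [D → . L], [D → . a Y], [D → a . Y], [L → . c n], [Y → . D , Y], [Y → . D], [Y → . L a] }  — shift
  I4: { [L → c . n] }  — shift
  I5: { [L → c n .] }  — reduce
  I6: { [Y → D . , Y], [Y → D .] }  — shift, reduce
  I7: { [D → . L Y n], [D → . L], [D → . a Y], [D → L . Y n], [D → L .], [L → . c n], [Y → . D , Y], [Y → . D], [Y → . L a], [Y → L . a] }  — shift, reduce
  I8: { [D → a Y .] }  — reduce
  I9: { [D → L Y . n] }  — shift
  I10: { [D → . L Y n], [D → . L], [D → . a Y], [D → a . Y], [L → . c n], [Y → . D , Y], [Y → . D], [Y → . L a], [Y → L a .] }  — shift, reduce
  I11: { [D → L Y n .] }  — reduce
  I12: { [D → . L Y n], [D → . L], [D → . a Y], [L → . c n], [Y → . D , Y], [Y → . D], [Y → . L a], [Y → D , . Y] }  — shift
  I13: { [Y → D , Y .] }  — reduce

Conflict in state I2:
  Shift-reduce conflict between [D → L .] and [D → . a Y]
So the grammar is NOT LR(0).

Answer: No. Shift-reduce conflict between [D → L .] and [D → . a Y]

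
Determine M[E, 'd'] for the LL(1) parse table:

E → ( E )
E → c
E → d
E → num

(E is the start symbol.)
To find M[E, 'd'], we find productions for E where 'd' is in the predict set (PREDICT(N → α) = (FIRST(α) \ {ε}) ∪ (FOLLOW(N) if α ⇒* ε)).

E → ( E ): PREDICT = { '(' }
E → c: PREDICT = { 'c' }
E → d: PREDICT = { 'd' }
  'd' is in predict set, so this production goes in M[E, 'd']
E → num: PREDICT = { 'num' }

M[E, 'd'] = E → d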